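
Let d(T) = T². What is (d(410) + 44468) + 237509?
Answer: 450077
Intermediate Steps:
(d(410) + 44468) + 237509 = (410² + 44468) + 237509 = (168100 + 44468) + 237509 = 212568 + 237509 = 450077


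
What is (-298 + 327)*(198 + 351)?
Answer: 15921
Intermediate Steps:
(-298 + 327)*(198 + 351) = 29*549 = 15921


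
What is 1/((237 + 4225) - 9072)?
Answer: -1/4610 ≈ -0.00021692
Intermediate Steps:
1/((237 + 4225) - 9072) = 1/(4462 - 9072) = 1/(-4610) = -1/4610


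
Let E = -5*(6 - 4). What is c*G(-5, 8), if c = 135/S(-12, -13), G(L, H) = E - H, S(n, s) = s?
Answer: 2430/13 ≈ 186.92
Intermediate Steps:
E = -10 (E = -5*2 = -10)
G(L, H) = -10 - H
c = -135/13 (c = 135/(-13) = 135*(-1/13) = -135/13 ≈ -10.385)
c*G(-5, 8) = -135*(-10 - 1*8)/13 = -135*(-10 - 8)/13 = -135/13*(-18) = 2430/13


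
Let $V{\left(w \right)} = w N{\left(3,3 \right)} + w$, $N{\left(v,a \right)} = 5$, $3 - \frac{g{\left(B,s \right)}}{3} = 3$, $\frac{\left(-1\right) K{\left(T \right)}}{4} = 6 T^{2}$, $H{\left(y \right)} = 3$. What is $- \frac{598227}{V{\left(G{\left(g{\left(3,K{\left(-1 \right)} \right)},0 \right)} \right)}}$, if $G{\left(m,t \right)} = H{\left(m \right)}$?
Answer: $- \frac{199409}{6} \approx -33235.0$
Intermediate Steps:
$K{\left(T \right)} = - 24 T^{2}$ ($K{\left(T \right)} = - 4 \cdot 6 T^{2} = - 24 T^{2}$)
$g{\left(B,s \right)} = 0$ ($g{\left(B,s \right)} = 9 - 9 = 0$)
$G{\left(m,t \right)} = 3$
$V{\left(w \right)} = 6 w$ ($V{\left(w \right)} = w 5 + w = 5 w + w = 6 w$)
$- \frac{598227}{V{\left(G{\left(g{\left(3,K{\left(-1 \right)} \right)},0 \right)} \right)}} = - \frac{598227}{6 \cdot 3} = - \frac{598227}{18} = \left(-598227\right) \frac{1}{18} = - \frac{199409}{6}$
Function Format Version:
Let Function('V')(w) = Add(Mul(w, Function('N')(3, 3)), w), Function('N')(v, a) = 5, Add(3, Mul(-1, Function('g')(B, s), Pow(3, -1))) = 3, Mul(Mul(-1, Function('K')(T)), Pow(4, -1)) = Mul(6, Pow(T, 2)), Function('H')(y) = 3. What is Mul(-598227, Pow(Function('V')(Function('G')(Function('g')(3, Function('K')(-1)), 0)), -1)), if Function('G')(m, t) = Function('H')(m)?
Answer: Rational(-199409, 6) ≈ -33235.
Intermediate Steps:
Function('K')(T) = Mul(-24, Pow(T, 2)) (Function('K')(T) = Mul(-4, Mul(6, Pow(T, 2))) = Mul(-24, Pow(T, 2)))
Function('g')(B, s) = 0 (Function('g')(B, s) = Add(9, Mul(-3, 3)) = Add(9, -9) = 0)
Function('G')(m, t) = 3
Function('V')(w) = Mul(6, w) (Function('V')(w) = Add(Mul(w, 5), w) = Add(Mul(5, w), w) = Mul(6, w))
Mul(-598227, Pow(Function('V')(Function('G')(Function('g')(3, Function('K')(-1)), 0)), -1)) = Mul(-598227, Pow(Mul(6, 3), -1)) = Mul(-598227, Pow(18, -1)) = Mul(-598227, Rational(1, 18)) = Rational(-199409, 6)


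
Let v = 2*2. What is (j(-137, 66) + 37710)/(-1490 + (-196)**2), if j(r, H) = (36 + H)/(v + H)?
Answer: 35673/34930 ≈ 1.0213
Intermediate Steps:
v = 4
j(r, H) = (36 + H)/(4 + H)
(j(-137, 66) + 37710)/(-1490 + (-196)**2) = ((36 + 66)/(4 + 66) + 37710)/(-1490 + (-196)**2) = (102/70 + 37710)/(-1490 + 38416) = ((1/70)*102 + 37710)/36926 = (51/35 + 37710)*(1/36926) = (1319901/35)*(1/36926) = 35673/34930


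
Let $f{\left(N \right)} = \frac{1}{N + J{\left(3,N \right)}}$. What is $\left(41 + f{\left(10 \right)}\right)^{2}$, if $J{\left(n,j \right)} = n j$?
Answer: $\frac{2692881}{1600} \approx 1683.1$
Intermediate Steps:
$J{\left(n,j \right)} = j n$
$f{\left(N \right)} = \frac{1}{4 N}$ ($f{\left(N \right)} = \frac{1}{N + N 3} = \frac{1}{N + 3 N} = \frac{1}{4 N}$)
$\left(41 + f{\left(10 \right)}\right)^{2} = \left(41 + \frac{1}{4 \cdot 10}\right)^{2} = \left(41 + \frac{1}{4} \cdot \frac{1}{10}\right)^{2} = \left(41 + \frac{1}{40}\right)^{2} = \left(\frac{1641}{40}\right)^{2} = \frac{2692881}{1600}$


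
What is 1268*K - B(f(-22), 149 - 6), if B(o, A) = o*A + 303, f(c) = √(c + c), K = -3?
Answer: -4107 - 286*I*√11 ≈ -4107.0 - 948.55*I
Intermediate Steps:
f(c) = √2*√c (f(c) = √(2*c) = √2*√c)
B(o, A) = 303 + A*o (B(o, A) = A*o + 303 = 303 + A*o)
1268*K - B(f(-22), 149 - 6) = 1268*(-3) - (303 + (149 - 6)*(√2*√(-22))) = -3804 - (303 + 143*(√2*(I*√22))) = -3804 - (303 + 143*(2*I*√11)) = -3804 - (303 + 286*I*√11) = -3804 + (-303 - 286*I*√11) = -4107 - 286*I*√11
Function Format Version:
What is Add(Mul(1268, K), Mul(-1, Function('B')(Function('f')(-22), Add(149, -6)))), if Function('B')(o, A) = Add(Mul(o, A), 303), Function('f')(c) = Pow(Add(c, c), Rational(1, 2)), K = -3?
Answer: Add(-4107, Mul(-286, I, Pow(11, Rational(1, 2)))) ≈ Add(-4107.0, Mul(-948.55, I))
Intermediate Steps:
Function('f')(c) = Mul(Pow(2, Rational(1, 2)), Pow(c, Rational(1, 2))) (Function('f')(c) = Pow(Mul(2, c), Rational(1, 2)) = Mul(Pow(2, Rational(1, 2)), Pow(c, Rational(1, 2))))
Function('B')(o, A) = Add(303, Mul(A, o)) (Function('B')(o, A) = Add(Mul(A, o), 303) = Add(303, Mul(A, o)))
Add(Mul(1268, K), Mul(-1, Function('B')(Function('f')(-22), Add(149, -6)))) = Add(Mul(1268, -3), Mul(-1, Add(303, Mul(Add(149, -6), Mul(Pow(2, Rational(1, 2)), Pow(-22, Rational(1, 2))))))) = Add(-3804, Mul(-1, Add(303, Mul(143, Mul(Pow(2, Rational(1, 2)), Mul(I, Pow(22, Rational(1, 2)))))))) = Add(-3804, Mul(-1, Add(303, Mul(143, Mul(2, I, Pow(11, Rational(1, 2))))))) = Add(-3804, Mul(-1, Add(303, Mul(286, I, Pow(11, Rational(1, 2)))))) = Add(-3804, Add(-303, Mul(-286, I, Pow(11, Rational(1, 2))))) = Add(-4107, Mul(-286, I, Pow(11, Rational(1, 2))))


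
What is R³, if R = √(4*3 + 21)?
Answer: 33*√33 ≈ 189.57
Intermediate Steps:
R = √33 (R = √(12 + 21) = √33 ≈ 5.7446)
R³ = (√33)³ = 33*√33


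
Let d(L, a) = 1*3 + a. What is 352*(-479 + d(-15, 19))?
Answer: -160864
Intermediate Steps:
d(L, a) = 3 + a
352*(-479 + d(-15, 19)) = 352*(-479 + (3 + 19)) = 352*(-479 + 22) = 352*(-457) = -160864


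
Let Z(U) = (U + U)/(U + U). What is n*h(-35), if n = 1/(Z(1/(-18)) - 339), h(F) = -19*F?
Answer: -665/338 ≈ -1.9675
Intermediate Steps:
Z(U) = 1 (Z(U) = (2*U)/((2*U)) = (2*U)*(1/(2*U)) = 1)
n = -1/338 (n = 1/(1 - 339) = 1/(-338) = -1/338 ≈ -0.0029586)
n*h(-35) = -(-19)*(-35)/338 = -1/338*665 = -665/338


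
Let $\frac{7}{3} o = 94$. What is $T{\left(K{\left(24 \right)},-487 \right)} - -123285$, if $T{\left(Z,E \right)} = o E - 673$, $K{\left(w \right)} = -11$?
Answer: $\frac{720950}{7} \approx 1.0299 \cdot 10^{5}$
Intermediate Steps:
$o = \frac{282}{7}$ ($o = \frac{3}{7} \cdot 94 = \frac{282}{7} \approx 40.286$)
$T{\left(Z,E \right)} = -673 + \frac{282 E}{7}$ ($T{\left(Z,E \right)} = \frac{282 E}{7} - 673 = -673 + \frac{282 E}{7}$)
$T{\left(K{\left(24 \right)},-487 \right)} - -123285 = \left(-673 + \frac{282}{7} \left(-487\right)\right) - -123285 = \left(-673 - \frac{137334}{7}\right) + 123285 = - \frac{142045}{7} + 123285 = \frac{720950}{7}$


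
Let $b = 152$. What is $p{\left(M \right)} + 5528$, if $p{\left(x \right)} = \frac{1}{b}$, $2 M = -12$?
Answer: $\frac{840257}{152} \approx 5528.0$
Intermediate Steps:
$M = -6$ ($M = \frac{1}{2} \left(-12\right) = -6$)
$p{\left(x \right)} = \frac{1}{152}$
$p{\left(M \right)} + 5528 = \frac{1}{152} + 5528 = \frac{840257}{152}$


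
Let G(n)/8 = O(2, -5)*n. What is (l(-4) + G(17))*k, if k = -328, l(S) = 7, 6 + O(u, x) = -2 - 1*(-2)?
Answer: 265352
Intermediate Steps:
O(u, x) = -6 (O(u, x) = -6 + (-2 - 1*(-2)) = -6 + (-2 + 2) = -6 + 0 = -6)
G(n) = -48*n (G(n) = 8*(-6*n) = -48*n)
(l(-4) + G(17))*k = (7 - 48*17)*(-328) = (7 - 816)*(-328) = -809*(-328) = 265352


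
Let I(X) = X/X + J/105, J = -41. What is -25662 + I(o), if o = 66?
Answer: -2694446/105 ≈ -25661.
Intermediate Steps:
I(X) = 64/105 (I(X) = X/X - 41/105 = 1 - 41*1/105 = 1 - 41/105 = 64/105)
-25662 + I(o) = -25662 + 64/105 = -2694446/105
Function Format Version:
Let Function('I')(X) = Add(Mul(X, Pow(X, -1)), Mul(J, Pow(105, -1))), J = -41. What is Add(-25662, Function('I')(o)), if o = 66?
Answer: Rational(-2694446, 105) ≈ -25661.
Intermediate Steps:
Function('I')(X) = Rational(64, 105) (Function('I')(X) = Add(Mul(X, Pow(X, -1)), Mul(-41, Pow(105, -1))) = Add(1, Mul(-41, Rational(1, 105))) = Add(1, Rational(-41, 105)) = Rational(64, 105))
Add(-25662, Function('I')(o)) = Add(-25662, Rational(64, 105)) = Rational(-2694446, 105)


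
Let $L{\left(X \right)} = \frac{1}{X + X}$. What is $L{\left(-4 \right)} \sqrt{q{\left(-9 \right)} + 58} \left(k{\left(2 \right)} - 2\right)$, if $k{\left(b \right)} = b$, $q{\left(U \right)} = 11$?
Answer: $0$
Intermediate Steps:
$L{\left(X \right)} = \frac{1}{2 X}$
$L{\left(-4 \right)} \sqrt{q{\left(-9 \right)} + 58} \left(k{\left(2 \right)} - 2\right) = \frac{1}{2 \left(-4\right)} \sqrt{11 + 58} \left(2 - 2\right) = \frac{1}{2} \left(- \frac{1}{4}\right) \sqrt{69} \cdot 0 = - \frac{\sqrt{69}}{8} \cdot 0 = 0$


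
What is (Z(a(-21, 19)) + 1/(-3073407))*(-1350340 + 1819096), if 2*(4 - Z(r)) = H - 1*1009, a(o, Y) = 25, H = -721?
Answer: 417316385643864/1024469 ≈ 4.0735e+8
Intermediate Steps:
Z(r) = 869 (Z(r) = 4 - (-721 - 1*1009)/2 = 4 - (-721 - 1009)/2 = 4 - ½*(-1730) = 4 + 865 = 869)
(Z(a(-21, 19)) + 1/(-3073407))*(-1350340 + 1819096) = (869 + 1/(-3073407))*(-1350340 + 1819096) = (869 - 1/3073407)*468756 = (2670790682/3073407)*468756 = 417316385643864/1024469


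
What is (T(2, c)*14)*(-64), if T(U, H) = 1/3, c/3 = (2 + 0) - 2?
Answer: -896/3 ≈ -298.67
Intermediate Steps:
c = 0 (c = 3*((2 + 0) - 2) = 3*(2 - 2) = 3*0 = 0)
T(U, H) = ⅓
(T(2, c)*14)*(-64) = ((⅓)*14)*(-64) = (14/3)*(-64) = -896/3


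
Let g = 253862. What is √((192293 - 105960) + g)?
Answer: √340195 ≈ 583.26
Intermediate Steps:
√((192293 - 105960) + g) = √((192293 - 105960) + 253862) = √(86333 + 253862) = √340195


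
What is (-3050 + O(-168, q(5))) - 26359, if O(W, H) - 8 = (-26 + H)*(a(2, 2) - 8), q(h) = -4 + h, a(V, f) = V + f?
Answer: -29301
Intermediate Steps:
O(W, H) = 112 - 4*H (O(W, H) = 8 + (-26 + H)*((2 + 2) - 8) = 8 + (-26 + H)*(4 - 8) = 8 + (-26 + H)*(-4) = 8 + (104 - 4*H) = 112 - 4*H)
(-3050 + O(-168, q(5))) - 26359 = (-3050 + (112 - 4*(-4 + 5))) - 26359 = (-3050 + (112 - 4*1)) - 26359 = (-3050 + (112 - 4)) - 26359 = (-3050 + 108) - 26359 = -2942 - 26359 = -29301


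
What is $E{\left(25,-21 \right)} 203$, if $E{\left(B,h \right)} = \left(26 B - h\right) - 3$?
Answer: $135604$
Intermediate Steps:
$E{\left(B,h \right)} = -3 - h + 26 B$ ($E{\left(B,h \right)} = \left(- h + 26 B\right) - 3 = -3 - h + 26 B$)
$E{\left(25,-21 \right)} 203 = \left(-3 - -21 + 26 \cdot 25\right) 203 = \left(-3 + 21 + 650\right) 203 = 668 \cdot 203 = 135604$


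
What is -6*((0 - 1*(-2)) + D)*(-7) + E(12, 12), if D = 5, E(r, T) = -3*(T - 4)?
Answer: 270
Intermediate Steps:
E(r, T) = 12 - 3*T (E(r, T) = -3*(-4 + T) = 12 - 3*T)
-6*((0 - 1*(-2)) + D)*(-7) + E(12, 12) = -6*((0 - 1*(-2)) + 5)*(-7) + (12 - 3*12) = -6*((0 + 2) + 5)*(-7) + (12 - 36) = -6*(2 + 5)*(-7) - 24 = -6*7*(-7) - 24 = -42*(-7) - 24 = 294 - 24 = 270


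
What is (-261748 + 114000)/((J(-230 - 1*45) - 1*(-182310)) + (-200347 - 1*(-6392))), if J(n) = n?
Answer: 36937/2980 ≈ 12.395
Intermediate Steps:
(-261748 + 114000)/((J(-230 - 1*45) - 1*(-182310)) + (-200347 - 1*(-6392))) = (-261748 + 114000)/(((-230 - 1*45) - 1*(-182310)) + (-200347 - 1*(-6392))) = -147748/(((-230 - 45) + 182310) + (-200347 + 6392)) = -147748/((-275 + 182310) - 193955) = -147748/(182035 - 193955) = -147748/(-11920) = -147748*(-1/11920) = 36937/2980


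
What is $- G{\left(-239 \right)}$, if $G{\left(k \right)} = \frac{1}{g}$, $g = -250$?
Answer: $\frac{1}{250} \approx 0.004$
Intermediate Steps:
$G{\left(k \right)} = - \frac{1}{250}$ ($G{\left(k \right)} = \frac{1}{-250} = - \frac{1}{250}$)
$- G{\left(-239 \right)} = \left(-1\right) \left(- \frac{1}{250}\right) = \frac{1}{250}$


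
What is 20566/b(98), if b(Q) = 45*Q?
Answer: 1469/315 ≈ 4.6635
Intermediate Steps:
20566/b(98) = 20566/((45*98)) = 20566/4410 = 20566*(1/4410) = 1469/315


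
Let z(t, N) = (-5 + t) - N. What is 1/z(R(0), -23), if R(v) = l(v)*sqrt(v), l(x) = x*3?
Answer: 1/18 ≈ 0.055556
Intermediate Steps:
l(x) = 3*x
R(v) = 3*v**(3/2) (R(v) = (3*v)*sqrt(v) = 3*v**(3/2))
z(t, N) = -5 + t - N
1/z(R(0), -23) = 1/(-5 + 3*0**(3/2) - 1*(-23)) = 1/(-5 + 3*0 + 23) = 1/(-5 + 0 + 23) = 1/18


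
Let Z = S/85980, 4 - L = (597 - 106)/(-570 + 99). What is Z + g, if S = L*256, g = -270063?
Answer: -546831363827/2024829 ≈ -2.7006e+5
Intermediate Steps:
L = 2375/471 (L = 4 - (597 - 106)/(-570 + 99) = 4 - 491/(-471) = 4 - 491*(-1)/471 = 4 - 1*(-491/471) = 4 + 491/471 = 2375/471 ≈ 5.0425)
S = 608000/471 (S = (2375/471)*256 = 608000/471 ≈ 1290.9)
Z = 30400/2024829 (Z = (608000/471)/85980 = (608000/471)*(1/85980) = 30400/2024829 ≈ 0.015014)
Z + g = 30400/2024829 - 270063 = -546831363827/2024829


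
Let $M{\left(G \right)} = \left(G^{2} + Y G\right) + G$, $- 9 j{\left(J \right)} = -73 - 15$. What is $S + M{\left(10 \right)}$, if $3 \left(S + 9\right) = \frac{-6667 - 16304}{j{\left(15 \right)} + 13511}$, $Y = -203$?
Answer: $- \frac{234803136}{121687} \approx -1929.6$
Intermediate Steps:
$j{\left(J \right)} = \frac{88}{9}$ ($j{\left(J \right)} = - \frac{-73 - 15}{9} = \left(- \frac{1}{9}\right) \left(-88\right) = \frac{88}{9}$)
$M{\left(G \right)} = G^{2} - 202 G$ ($M{\left(G \right)} = \left(G^{2} - 203 G\right) + G = G^{2} - 202 G$)
$S = - \frac{1164096}{121687}$ ($S = -9 + \frac{\left(-6667 - 16304\right) \frac{1}{\frac{88}{9} + 13511}}{3} = -9 + \frac{\left(-22971\right) \frac{1}{\frac{121687}{9}}}{3} = -9 + \frac{\left(-22971\right) \frac{9}{121687}}{3} = -9 + \frac{1}{3} \left(- \frac{206739}{121687}\right) = -9 - \frac{68913}{121687} = - \frac{1164096}{121687} \approx -9.5663$)
$S + M{\left(10 \right)} = - \frac{1164096}{121687} + 10 \left(-202 + 10\right) = - \frac{1164096}{121687} + 10 \left(-192\right) = - \frac{1164096}{121687} - 1920 = - \frac{234803136}{121687}$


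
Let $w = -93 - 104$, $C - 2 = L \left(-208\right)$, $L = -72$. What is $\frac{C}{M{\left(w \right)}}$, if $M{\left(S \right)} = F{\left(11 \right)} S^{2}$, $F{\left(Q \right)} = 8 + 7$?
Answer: $\frac{14978}{582135} \approx 0.025729$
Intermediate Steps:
$F{\left(Q \right)} = 15$
$C = 14978$ ($C = 2 - -14976 = 2 + 14976 = 14978$)
$w = -197$
$M{\left(S \right)} = 15 S^{2}$
$\frac{C}{M{\left(w \right)}} = \frac{14978}{15 \left(-197\right)^{2}} = \frac{14978}{15 \cdot 38809} = \frac{14978}{582135}$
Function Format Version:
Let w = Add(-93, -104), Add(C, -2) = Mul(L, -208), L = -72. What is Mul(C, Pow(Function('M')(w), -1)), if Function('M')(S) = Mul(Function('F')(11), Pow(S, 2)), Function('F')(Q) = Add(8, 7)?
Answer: Rational(14978, 582135) ≈ 0.025729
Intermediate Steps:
Function('F')(Q) = 15
C = 14978 (C = Add(2, Mul(-72, -208)) = Add(2, 14976) = 14978)
w = -197
Function('M')(S) = Mul(15, Pow(S, 2))
Mul(C, Pow(Function('M')(w), -1)) = Mul(14978, Pow(Mul(15, Pow(-197, 2)), -1)) = Mul(14978, Pow(Mul(15, 38809), -1)) = Mul(14978, Pow(582135, -1)) = Mul(14978, Rational(1, 582135)) = Rational(14978, 582135)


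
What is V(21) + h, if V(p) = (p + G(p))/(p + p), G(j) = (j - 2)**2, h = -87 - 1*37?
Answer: -2413/21 ≈ -114.90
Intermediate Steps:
h = -124 (h = -87 - 37 = -124)
G(j) = (-2 + j)**2
V(p) = (p + (-2 + p)**2)/(2*p) (V(p) = (p + (-2 + p)**2)/(p + p) = (p + (-2 + p)**2)/((2*p)) = (p + (-2 + p)**2)*(1/(2*p)) = (p + (-2 + p)**2)/(2*p))
V(21) + h = (1/2)*(21 + (-2 + 21)**2)/21 - 124 = (1/2)*(1/21)*(21 + 19**2) - 124 = (1/2)*(1/21)*(21 + 361) - 124 = (1/2)*(1/21)*382 - 124 = 191/21 - 124 = -2413/21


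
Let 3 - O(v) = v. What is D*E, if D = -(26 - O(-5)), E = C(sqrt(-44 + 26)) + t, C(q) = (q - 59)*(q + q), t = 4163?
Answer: -74286 + 6372*I*sqrt(2) ≈ -74286.0 + 9011.4*I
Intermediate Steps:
C(q) = 2*q*(-59 + q) (C(q) = (-59 + q)*(2*q) = 2*q*(-59 + q))
O(v) = 3 - v
E = 4163 + 6*I*sqrt(2)*(-59 + 3*I*sqrt(2)) (E = 2*sqrt(-44 + 26)*(-59 + sqrt(-44 + 26)) + 4163 = 2*sqrt(-18)*(-59 + sqrt(-18)) + 4163 = 2*(3*I*sqrt(2))*(-59 + 3*I*sqrt(2)) + 4163 = 6*I*sqrt(2)*(-59 + 3*I*sqrt(2)) + 4163 = 4163 + 6*I*sqrt(2)*(-59 + 3*I*sqrt(2)) ≈ 4127.0 - 500.63*I)
D = -18 (D = -(26 - (3 - 1*(-5))) = -(26 - (3 + 5)) = -(26 - 1*8) = -(26 - 8) = -1*18 = -18)
D*E = -18*(4127 - 354*I*sqrt(2)) = -74286 + 6372*I*sqrt(2)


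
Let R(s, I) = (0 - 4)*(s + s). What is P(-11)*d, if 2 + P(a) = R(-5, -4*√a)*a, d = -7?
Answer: 3094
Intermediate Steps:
R(s, I) = -8*s
P(a) = -2 + 40*a (P(a) = -2 + (-8*(-5))*a = -2 + 40*a)
P(-11)*d = (-2 + 40*(-11))*(-7) = (-2 - 440)*(-7) = -442*(-7) = 3094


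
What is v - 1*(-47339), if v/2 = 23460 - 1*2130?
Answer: 89999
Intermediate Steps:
v = 42660 (v = 2*(23460 - 1*2130) = 2*(23460 - 2130) = 2*21330 = 42660)
v - 1*(-47339) = 42660 - 1*(-47339) = 42660 + 47339 = 89999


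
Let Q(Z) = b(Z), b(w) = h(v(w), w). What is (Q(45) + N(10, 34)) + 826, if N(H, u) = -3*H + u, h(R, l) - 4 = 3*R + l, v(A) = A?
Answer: 1014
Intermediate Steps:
h(R, l) = 4 + l + 3*R (h(R, l) = 4 + (3*R + l) = 4 + (l + 3*R) = 4 + l + 3*R)
b(w) = 4 + 4*w (b(w) = 4 + w + 3*w = 4 + 4*w)
N(H, u) = u - 3*H
Q(Z) = 4 + 4*Z
(Q(45) + N(10, 34)) + 826 = ((4 + 4*45) + (34 - 3*10)) + 826 = ((4 + 180) + (34 - 30)) + 826 = (184 + 4) + 826 = 188 + 826 = 1014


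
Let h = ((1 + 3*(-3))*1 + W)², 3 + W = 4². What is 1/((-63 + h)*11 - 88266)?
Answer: -1/88684 ≈ -1.1276e-5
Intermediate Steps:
W = 13 (W = -3 + 4² = -3 + 16 = 13)
h = 25 (h = ((1 + 3*(-3))*1 + 13)² = ((1 - 9)*1 + 13)² = (-8*1 + 13)² = (-8 + 13)² = 5² = 25)
1/((-63 + h)*11 - 88266) = 1/((-63 + 25)*11 - 88266) = 1/(-38*11 - 88266) = 1/(-418 - 88266) = 1/(-88684) = -1/88684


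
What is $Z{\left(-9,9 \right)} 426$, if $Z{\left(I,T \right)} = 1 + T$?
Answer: $4260$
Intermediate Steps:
$Z{\left(-9,9 \right)} 426 = \left(1 + 9\right) 426 = 10 \cdot 426 = 4260$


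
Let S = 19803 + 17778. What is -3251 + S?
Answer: 34330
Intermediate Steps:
S = 37581
-3251 + S = -3251 + 37581 = 34330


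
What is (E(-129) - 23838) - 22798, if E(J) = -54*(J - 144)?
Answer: -31894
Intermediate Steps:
E(J) = 7776 - 54*J (E(J) = -54*(-144 + J) = 7776 - 54*J)
(E(-129) - 23838) - 22798 = ((7776 - 54*(-129)) - 23838) - 22798 = ((7776 + 6966) - 23838) - 22798 = (14742 - 23838) - 22798 = -9096 - 22798 = -31894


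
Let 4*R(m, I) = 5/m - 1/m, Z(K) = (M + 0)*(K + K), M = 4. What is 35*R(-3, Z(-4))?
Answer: -35/3 ≈ -11.667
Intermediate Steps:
Z(K) = 8*K (Z(K) = (4 + 0)*(K + K) = 4*(2*K) = 8*K)
R(m, I) = 1/m (R(m, I) = (5/m - 1/m)/4 = (4/m)/4 = 1/m)
35*R(-3, Z(-4)) = 35/(-3) = 35*(-⅓) = -35/3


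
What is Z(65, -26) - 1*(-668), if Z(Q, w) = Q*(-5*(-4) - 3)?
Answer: 1773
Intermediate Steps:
Z(Q, w) = 17*Q (Z(Q, w) = Q*(20 - 3) = Q*17 = 17*Q)
Z(65, -26) - 1*(-668) = 17*65 - 1*(-668) = 1105 + 668 = 1773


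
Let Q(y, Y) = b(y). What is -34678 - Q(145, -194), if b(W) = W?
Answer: -34823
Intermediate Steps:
Q(y, Y) = y
-34678 - Q(145, -194) = -34678 - 1*145 = -34678 - 145 = -34823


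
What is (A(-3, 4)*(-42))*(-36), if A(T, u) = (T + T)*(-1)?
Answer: 9072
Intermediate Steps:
A(T, u) = -2*T (A(T, u) = (2*T)*(-1) = -2*T)
(A(-3, 4)*(-42))*(-36) = (-2*(-3)*(-42))*(-36) = (6*(-42))*(-36) = -252*(-36) = 9072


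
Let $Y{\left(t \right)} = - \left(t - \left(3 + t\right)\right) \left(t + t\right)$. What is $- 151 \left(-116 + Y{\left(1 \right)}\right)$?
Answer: $16610$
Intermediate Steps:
$Y{\left(t \right)} = 6 t$ ($Y{\left(t \right)} = - \left(-3\right) 2 t = - \left(-6\right) t = 6 t$)
$- 151 \left(-116 + Y{\left(1 \right)}\right) = - 151 \left(-116 + 6 \cdot 1\right) = - 151 \left(-116 + 6\right) = \left(-151\right) \left(-110\right) = 16610$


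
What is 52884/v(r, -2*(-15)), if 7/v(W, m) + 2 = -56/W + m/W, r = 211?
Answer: -3384576/211 ≈ -16041.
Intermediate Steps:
v(W, m) = 7/(-2 - 56/W + m/W) (v(W, m) = 7/(-2 + (-56/W + m/W)) = 7/(-2 - 56/W + m/W))
52884/v(r, -2*(-15)) = 52884/((7*211/(-56 - 2*(-15) - 2*211))) = 52884/((7*211/(-56 + 30 - 422))) = 52884/((7*211/(-448))) = 52884/((7*211*(-1/448))) = 52884/(-211/64) = 52884*(-64/211) = -3384576/211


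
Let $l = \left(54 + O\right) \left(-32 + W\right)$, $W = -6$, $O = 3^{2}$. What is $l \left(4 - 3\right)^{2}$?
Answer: $-2394$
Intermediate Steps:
$O = 9$
$l = -2394$ ($l = \left(54 + 9\right) \left(-32 - 6\right) = 63 \left(-38\right) = -2394$)
$l \left(4 - 3\right)^{2} = - 2394 \left(4 - 3\right)^{2} = - 2394 \cdot 1^{2} = \left(-2394\right) 1 = -2394$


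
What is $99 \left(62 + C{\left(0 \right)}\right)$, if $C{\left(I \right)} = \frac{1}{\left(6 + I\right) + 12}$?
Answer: $\frac{12287}{2} \approx 6143.5$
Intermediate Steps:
$C{\left(I \right)} = \frac{1}{18 + I}$
$99 \left(62 + C{\left(0 \right)}\right) = 99 \left(62 + \frac{1}{18 + 0}\right) = 99 \left(62 + \frac{1}{18}\right) = 99 \cdot \frac{1117}{18} = \frac{12287}{2}$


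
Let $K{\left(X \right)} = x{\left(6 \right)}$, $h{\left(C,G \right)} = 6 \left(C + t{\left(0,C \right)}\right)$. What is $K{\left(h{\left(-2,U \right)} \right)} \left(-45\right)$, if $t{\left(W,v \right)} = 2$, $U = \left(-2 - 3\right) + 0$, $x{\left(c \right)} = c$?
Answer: $-270$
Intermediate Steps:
$U = -5$ ($U = -5 + 0 = -5$)
$h{\left(C,G \right)} = 12 + 6 C$ ($h{\left(C,G \right)} = 6 \left(C + 2\right) = 6 \left(2 + C\right) = 12 + 6 C$)
$K{\left(X \right)} = 6$
$K{\left(h{\left(-2,U \right)} \right)} \left(-45\right) = 6 \left(-45\right) = -270$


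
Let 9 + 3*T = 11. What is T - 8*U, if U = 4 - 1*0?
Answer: -94/3 ≈ -31.333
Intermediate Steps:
T = 2/3 (T = -3 + (1/3)*11 = -3 + 11/3 = 2/3 ≈ 0.66667)
U = 4 (U = 4 + 0 = 4)
T - 8*U = 2/3 - 8*4 = 2/3 - 32 = -94/3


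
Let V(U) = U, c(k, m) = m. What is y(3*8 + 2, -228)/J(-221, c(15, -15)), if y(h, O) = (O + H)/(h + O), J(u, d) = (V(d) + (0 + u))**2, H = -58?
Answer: 143/5625296 ≈ 2.5421e-5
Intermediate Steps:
J(u, d) = (d + u)**2 (J(u, d) = (d + (0 + u))**2 = (d + u)**2)
y(h, O) = (-58 + O)/(O + h) (y(h, O) = (O - 58)/(h + O) = (-58 + O)/(O + h))
y(3*8 + 2, -228)/J(-221, c(15, -15)) = ((-58 - 228)/(-228 + (3*8 + 2)))/((-15 - 221)**2) = (-286/(-228 + (24 + 2)))/((-236)**2) = (-286/(-228 + 26))/55696 = (-286/(-202))*(1/55696) = -1/202*(-286)*(1/55696) = (143/101)*(1/55696) = 143/5625296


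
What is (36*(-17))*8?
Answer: -4896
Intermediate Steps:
(36*(-17))*8 = -612*8 = -4896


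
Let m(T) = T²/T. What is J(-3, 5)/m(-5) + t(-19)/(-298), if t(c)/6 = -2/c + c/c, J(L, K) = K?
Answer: -2894/2831 ≈ -1.0223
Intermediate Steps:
t(c) = 6 - 12/c (t(c) = 6*(-2/c + c/c) = 6*(-2/c + 1) = 6*(1 - 2/c) = 6 - 12/c)
m(T) = T
J(-3, 5)/m(-5) + t(-19)/(-298) = 5/(-5) + (6 - 12/(-19))/(-298) = 5*(-⅕) + (6 - 12*(-1/19))*(-1/298) = -1 + (6 + 12/19)*(-1/298) = -1 + (126/19)*(-1/298) = -1 - 63/2831 = -2894/2831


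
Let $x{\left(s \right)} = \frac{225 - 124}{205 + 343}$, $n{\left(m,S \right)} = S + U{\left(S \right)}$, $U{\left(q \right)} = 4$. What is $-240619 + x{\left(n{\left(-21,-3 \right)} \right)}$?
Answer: $- \frac{131859111}{548} \approx -2.4062 \cdot 10^{5}$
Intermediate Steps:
$n{\left(m,S \right)} = 4 + S$ ($n{\left(m,S \right)} = S + 4 = 4 + S$)
$x{\left(s \right)} = \frac{101}{548}$
$-240619 + x{\left(n{\left(-21,-3 \right)} \right)} = -240619 + \frac{101}{548} = - \frac{131859111}{548}$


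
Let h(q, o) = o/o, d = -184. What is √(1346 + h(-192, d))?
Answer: √1347 ≈ 36.701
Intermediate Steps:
h(q, o) = 1
√(1346 + h(-192, d)) = √(1346 + 1) = √1347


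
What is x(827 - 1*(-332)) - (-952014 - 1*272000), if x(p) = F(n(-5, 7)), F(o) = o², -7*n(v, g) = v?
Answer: 59976711/49 ≈ 1.2240e+6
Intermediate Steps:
n(v, g) = -v/7
x(p) = 25/49 (x(p) = (-⅐*(-5))² = (5/7)² = 25/49)
x(827 - 1*(-332)) - (-952014 - 1*272000) = 25/49 - (-952014 - 1*272000) = 25/49 - (-952014 - 272000) = 25/49 - 1*(-1224014) = 25/49 + 1224014 = 59976711/49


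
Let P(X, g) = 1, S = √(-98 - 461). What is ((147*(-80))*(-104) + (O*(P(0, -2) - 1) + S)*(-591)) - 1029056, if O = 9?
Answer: 193984 - 591*I*√559 ≈ 1.9398e+5 - 13973.0*I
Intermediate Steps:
S = I*√559 (S = √(-559) = I*√559 ≈ 23.643*I)
((147*(-80))*(-104) + (O*(P(0, -2) - 1) + S)*(-591)) - 1029056 = ((147*(-80))*(-104) + (9*(1 - 1) + I*√559)*(-591)) - 1029056 = (-11760*(-104) + (9*0 + I*√559)*(-591)) - 1029056 = (1223040 + (0 + I*√559)*(-591)) - 1029056 = (1223040 + (I*√559)*(-591)) - 1029056 = (1223040 - 591*I*√559) - 1029056 = 193984 - 591*I*√559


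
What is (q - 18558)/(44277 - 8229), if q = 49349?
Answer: 41/48 ≈ 0.85417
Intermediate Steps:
(q - 18558)/(44277 - 8229) = (49349 - 18558)/(44277 - 8229) = 30791/36048 = 30791*(1/36048) = 41/48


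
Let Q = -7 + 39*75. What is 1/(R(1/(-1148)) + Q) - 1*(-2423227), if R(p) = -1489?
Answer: 3462791384/1429 ≈ 2.4232e+6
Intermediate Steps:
Q = 2918 (Q = -7 + 2925 = 2918)
1/(R(1/(-1148)) + Q) - 1*(-2423227) = 1/(-1489 + 2918) - 1*(-2423227) = 1/1429 + 2423227 = 3462791384/1429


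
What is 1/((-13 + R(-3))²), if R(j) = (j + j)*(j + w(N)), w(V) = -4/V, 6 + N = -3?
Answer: 9/49 ≈ 0.18367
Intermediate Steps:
N = -9 (N = -6 - 3 = -9)
R(j) = 2*j*(4/9 + j) (R(j) = (j + j)*(j - 4/(-9)) = (2*j)*(j - 4*(-⅑)) = (2*j)*(j + 4/9) = (2*j)*(4/9 + j) = 2*j*(4/9 + j))
1/((-13 + R(-3))²) = 1/((-13 + (2/9)*(-3)*(4 + 9*(-3)))²) = 1/((-13 + (2/9)*(-3)*(4 - 27))²) = 1/((-13 + (2/9)*(-3)*(-23))²) = 1/((-13 + 46/3)²) = 1/((7/3)²) = 1/(49/9) = 9/49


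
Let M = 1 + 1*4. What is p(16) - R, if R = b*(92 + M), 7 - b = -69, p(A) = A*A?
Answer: -7116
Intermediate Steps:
p(A) = A**2
M = 5 (M = 1 + 4 = 5)
b = 76 (b = 7 - 1*(-69) = 7 + 69 = 76)
R = 7372 (R = 76*(92 + 5) = 76*97 = 7372)
p(16) - R = 16**2 - 1*7372 = 256 - 7372 = -7116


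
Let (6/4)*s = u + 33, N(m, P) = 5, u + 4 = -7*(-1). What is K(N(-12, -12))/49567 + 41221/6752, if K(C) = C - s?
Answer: 2043073019/334676384 ≈ 6.1046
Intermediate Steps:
u = 3 (u = -4 - 7*(-1) = -4 + 7 = 3)
s = 24 (s = 2*(3 + 33)/3 = (⅔)*36 = 24)
K(C) = -24 + C (K(C) = C - 1*24 = C - 24 = -24 + C)
K(N(-12, -12))/49567 + 41221/6752 = (-24 + 5)/49567 + 41221/6752 = -19*1/49567 + 41221*(1/6752) = -19/49567 + 41221/6752 = 2043073019/334676384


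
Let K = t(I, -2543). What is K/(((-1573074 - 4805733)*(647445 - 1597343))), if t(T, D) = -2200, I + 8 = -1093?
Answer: -1100/3029608005843 ≈ -3.6308e-10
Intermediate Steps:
I = -1101 (I = -8 - 1093 = -1101)
K = -2200
K/(((-1573074 - 4805733)*(647445 - 1597343))) = -2200*1/((-1573074 - 4805733)*(647445 - 1597343)) = -2200/((-6378807*(-949898))) = -2200/6059216011686 = -2200*1/6059216011686 = -1100/3029608005843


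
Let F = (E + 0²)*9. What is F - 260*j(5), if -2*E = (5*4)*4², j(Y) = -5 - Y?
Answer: 1160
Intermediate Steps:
E = -160 (E = -5*4*4²/2 = -10*16 = -½*320 = -160)
F = -1440 (F = (-160 + 0²)*9 = (-160 + 0)*9 = -160*9 = -1440)
F - 260*j(5) = -1440 - 260*(-5 - 1*5) = -1440 - 260*(-5 - 5) = -1440 - 260*(-10) = -1440 + 2600 = 1160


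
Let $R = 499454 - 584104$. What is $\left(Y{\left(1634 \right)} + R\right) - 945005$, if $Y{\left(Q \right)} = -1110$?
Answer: $-1030765$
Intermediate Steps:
$R = -84650$ ($R = 499454 - 584104 = -84650$)
$\left(Y{\left(1634 \right)} + R\right) - 945005 = \left(-1110 - 84650\right) - 945005 = -85760 - 945005 = -1030765$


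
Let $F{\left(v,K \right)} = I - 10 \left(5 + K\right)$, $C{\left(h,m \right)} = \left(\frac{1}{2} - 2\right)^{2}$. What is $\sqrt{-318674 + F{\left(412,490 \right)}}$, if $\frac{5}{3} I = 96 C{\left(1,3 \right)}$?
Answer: $\frac{8 i \sqrt{126365}}{5} \approx 568.77 i$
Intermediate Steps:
$C{\left(h,m \right)} = \frac{9}{4}$ ($C{\left(h,m \right)} = \left(\frac{1}{2} - 2\right)^{2} = \left(- \frac{3}{2}\right)^{2} = \frac{9}{4}$)
$I = \frac{648}{5}$ ($I = \frac{3 \cdot 96 \cdot \frac{9}{4}}{5} = \frac{3}{5} \cdot 216 = \frac{648}{5} \approx 129.6$)
$F{\left(v,K \right)} = \frac{398}{5} - 10 K$ ($F{\left(v,K \right)} = \frac{648}{5} - 10 \left(5 + K\right) = \frac{648}{5} - \left(50 + 10 K\right) = \frac{398}{5} - 10 K$)
$\sqrt{-318674 + F{\left(412,490 \right)}} = \sqrt{-318674 + \left(\frac{398}{5} - 4900\right)} = \sqrt{-318674 - \frac{24102}{5}} = \sqrt{- \frac{1617472}{5}} = \frac{8 i \sqrt{126365}}{5}$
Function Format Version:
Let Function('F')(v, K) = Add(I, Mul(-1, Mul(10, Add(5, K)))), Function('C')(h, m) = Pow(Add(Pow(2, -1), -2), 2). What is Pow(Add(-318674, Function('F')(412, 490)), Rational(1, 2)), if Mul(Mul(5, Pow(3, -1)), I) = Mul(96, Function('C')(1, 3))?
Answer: Mul(Rational(8, 5), I, Pow(126365, Rational(1, 2))) ≈ Mul(568.77, I)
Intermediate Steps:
Function('C')(h, m) = Rational(9, 4) (Function('C')(h, m) = Pow(Add(Rational(1, 2), -2), 2) = Pow(Rational(-3, 2), 2) = Rational(9, 4))
I = Rational(648, 5) (I = Mul(Rational(3, 5), Mul(96, Rational(9, 4))) = Mul(Rational(3, 5), 216) = Rational(648, 5) ≈ 129.60)
Function('F')(v, K) = Add(Rational(398, 5), Mul(-10, K)) (Function('F')(v, K) = Add(Rational(648, 5), Mul(-1, Mul(10, Add(5, K)))) = Add(Rational(648, 5), Mul(-1, Add(50, Mul(10, K)))) = Add(Rational(648, 5), Add(-50, Mul(-10, K))) = Add(Rational(398, 5), Mul(-10, K)))
Pow(Add(-318674, Function('F')(412, 490)), Rational(1, 2)) = Pow(Add(-318674, Add(Rational(398, 5), Mul(-10, 490))), Rational(1, 2)) = Pow(Add(-318674, Add(Rational(398, 5), -4900)), Rational(1, 2)) = Pow(Add(-318674, Rational(-24102, 5)), Rational(1, 2)) = Pow(Rational(-1617472, 5), Rational(1, 2)) = Mul(Rational(8, 5), I, Pow(126365, Rational(1, 2)))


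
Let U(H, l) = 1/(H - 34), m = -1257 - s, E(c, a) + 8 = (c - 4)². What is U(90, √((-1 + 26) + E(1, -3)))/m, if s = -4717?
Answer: 1/193760 ≈ 5.1610e-6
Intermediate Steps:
E(c, a) = -8 + (-4 + c)² (E(c, a) = -8 + (c - 4)² = -8 + (-4 + c)²)
m = 3460 (m = -1257 - 1*(-4717) = -1257 + 4717 = 3460)
U(H, l) = 1/(-34 + H)
U(90, √((-1 + 26) + E(1, -3)))/m = 1/((-34 + 90)*3460) = (1/3460)/56 = (1/56)*(1/3460) = 1/193760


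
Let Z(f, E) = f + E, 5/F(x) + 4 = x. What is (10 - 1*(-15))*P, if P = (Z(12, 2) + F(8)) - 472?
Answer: -45675/4 ≈ -11419.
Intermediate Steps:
F(x) = 5/(-4 + x)
Z(f, E) = E + f
P = -1827/4 (P = ((2 + 12) + 5/(-4 + 8)) - 472 = (14 + 5/4) - 472 = 61/4 - 472 = -1827/4 ≈ -456.75)
(10 - 1*(-15))*P = (10 - 1*(-15))*(-1827/4) = (10 + 15)*(-1827/4) = 25*(-1827/4) = -45675/4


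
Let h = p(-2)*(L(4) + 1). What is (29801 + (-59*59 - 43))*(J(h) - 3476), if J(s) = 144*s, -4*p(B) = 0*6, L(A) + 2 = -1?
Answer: -91338852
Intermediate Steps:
L(A) = -3 (L(A) = -2 - 1 = -3)
p(B) = 0 (p(B) = -0*6 = -1/4*0 = 0)
h = 0 (h = 0*(-3 + 1) = 0*(-2) = 0)
(29801 + (-59*59 - 43))*(J(h) - 3476) = (29801 + (-59*59 - 43))*(144*0 - 3476) = (29801 + (-3481 - 43))*(0 - 3476) = (29801 - 3524)*(-3476) = 26277*(-3476) = -91338852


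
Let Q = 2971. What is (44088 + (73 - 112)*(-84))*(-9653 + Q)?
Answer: -316486248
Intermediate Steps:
(44088 + (73 - 112)*(-84))*(-9653 + Q) = (44088 + (73 - 112)*(-84))*(-9653 + 2971) = (44088 - 39*(-84))*(-6682) = (44088 + 3276)*(-6682) = 47364*(-6682) = -316486248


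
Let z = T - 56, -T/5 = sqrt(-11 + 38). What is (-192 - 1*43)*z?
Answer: 13160 + 3525*sqrt(3) ≈ 19265.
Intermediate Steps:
T = -15*sqrt(3) (T = -5*sqrt(-11 + 38) = -15*sqrt(3) ≈ -25.981)
z = -56 - 15*sqrt(3) (z = -15*sqrt(3) - 56 = -56 - 15*sqrt(3) ≈ -81.981)
(-192 - 1*43)*z = (-192 - 1*43)*(-56 - 15*sqrt(3)) = (-192 - 43)*(-56 - 15*sqrt(3)) = -235*(-56 - 15*sqrt(3)) = 13160 + 3525*sqrt(3)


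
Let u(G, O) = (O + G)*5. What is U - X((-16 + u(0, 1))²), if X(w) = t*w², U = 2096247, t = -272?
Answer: 6078599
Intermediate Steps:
u(G, O) = 5*G + 5*O (u(G, O) = (G + O)*5 = 5*G + 5*O)
X(w) = -272*w²
U - X((-16 + u(0, 1))²) = 2096247 - (-272)*((-16 + (5*0 + 5*1))²)² = 2096247 - (-272)*((-16 + (0 + 5))²)² = 2096247 - (-272)*((-16 + 5)²)² = 2096247 - (-272)*((-11)²)² = 2096247 - (-272)*121² = 2096247 - (-272)*14641 = 2096247 - 1*(-3982352) = 2096247 + 3982352 = 6078599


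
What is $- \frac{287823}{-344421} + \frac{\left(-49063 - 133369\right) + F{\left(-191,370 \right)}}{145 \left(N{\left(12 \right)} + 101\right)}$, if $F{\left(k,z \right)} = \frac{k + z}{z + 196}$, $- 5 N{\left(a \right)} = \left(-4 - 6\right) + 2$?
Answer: $- \frac{3682229984423}{322239598758} \approx -11.427$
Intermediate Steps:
$N{\left(a \right)} = \frac{8}{5}$ ($N{\left(a \right)} = - \frac{\left(-4 - 6\right) + 2}{5} = - \frac{-10 + 2}{5} = \left(- \frac{1}{5}\right) \left(-8\right) = \frac{8}{5}$)
$F{\left(k,z \right)} = \frac{k + z}{196 + z}$
$- \frac{287823}{-344421} + \frac{\left(-49063 - 133369\right) + F{\left(-191,370 \right)}}{145 \left(N{\left(12 \right)} + 101\right)} = - \frac{287823}{-344421} + \frac{\left(-49063 - 133369\right) + \frac{-191 + 370}{196 + 370}}{145 \left(\frac{8}{5} + 101\right)} = \left(-287823\right) \left(- \frac{1}{344421}\right) + \frac{-182432 + \frac{1}{566} \cdot 179}{145 \cdot \frac{513}{5}} = \frac{95941}{114807} + \frac{-182432 + \frac{1}{566} \cdot 179}{14877} = \frac{95941}{114807} + \left(-182432 + \frac{179}{566}\right) \frac{1}{14877} = \frac{95941}{114807} - \frac{103256333}{8420382} = - \frac{3682229984423}{322239598758}$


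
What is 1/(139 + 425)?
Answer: 1/564 ≈ 0.0017731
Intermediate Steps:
1/(139 + 425) = 1/564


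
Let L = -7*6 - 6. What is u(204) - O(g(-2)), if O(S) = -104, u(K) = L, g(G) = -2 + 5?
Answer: 56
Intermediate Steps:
g(G) = 3
L = -48 (L = -42 - 6 = -48)
u(K) = -48
u(204) - O(g(-2)) = -48 - 1*(-104) = -48 + 104 = 56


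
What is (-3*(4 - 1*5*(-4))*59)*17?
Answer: -72216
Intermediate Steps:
(-3*(4 - 1*5*(-4))*59)*17 = (-3*(4 - 5*(-4))*59)*17 = (-3*(4 + 20)*59)*17 = (-3*24*59)*17 = -72*59*17 = -4248*17 = -72216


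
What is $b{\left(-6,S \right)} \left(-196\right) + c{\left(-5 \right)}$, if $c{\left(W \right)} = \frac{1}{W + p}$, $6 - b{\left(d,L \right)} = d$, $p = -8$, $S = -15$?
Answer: $- \frac{30577}{13} \approx -2352.1$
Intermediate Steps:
$b{\left(d,L \right)} = 6 - d$
$c{\left(W \right)} = \frac{1}{-8 + W}$ ($c{\left(W \right)} = \frac{1}{W - 8} = \frac{1}{-8 + W}$)
$b{\left(-6,S \right)} \left(-196\right) + c{\left(-5 \right)} = \left(6 - -6\right) \left(-196\right) + \frac{1}{-8 - 5} = \left(6 + 6\right) \left(-196\right) + \frac{1}{-13} = 12 \left(-196\right) - \frac{1}{13} = -2352 - \frac{1}{13} = - \frac{30577}{13}$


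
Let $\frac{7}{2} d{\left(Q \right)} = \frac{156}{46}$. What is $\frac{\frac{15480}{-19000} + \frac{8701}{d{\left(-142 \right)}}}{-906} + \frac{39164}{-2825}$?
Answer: $- \frac{36070954223}{1517241960} \approx -23.774$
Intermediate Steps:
$d{\left(Q \right)} = \frac{156}{161}$ ($d{\left(Q \right)} = \frac{2 \cdot \frac{156}{46}}{7} = \frac{2 \cdot 156 \cdot \frac{1}{46}}{7} = \frac{2}{7} \cdot \frac{78}{23} = \frac{156}{161}$)
$\frac{\frac{15480}{-19000} + \frac{8701}{d{\left(-142 \right)}}}{-906} + \frac{39164}{-2825} = \frac{\frac{15480}{-19000} + \frac{8701}{\frac{156}{161}}}{-906} + \frac{39164}{-2825} = \left(15480 \left(- \frac{1}{19000}\right) + 8701 \cdot \frac{161}{156}\right) \left(- \frac{1}{906}\right) + 39164 \left(- \frac{1}{2825}\right) = \left(- \frac{387}{475} + \frac{1400861}{156}\right) \left(- \frac{1}{906}\right) - \frac{39164}{2825} = \frac{665348603}{74100} \left(- \frac{1}{906}\right) - \frac{39164}{2825} = - \frac{665348603}{67134600} - \frac{39164}{2825} = - \frac{36070954223}{1517241960}$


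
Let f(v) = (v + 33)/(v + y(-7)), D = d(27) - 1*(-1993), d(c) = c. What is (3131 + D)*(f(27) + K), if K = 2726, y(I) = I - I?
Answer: 42159218/3 ≈ 1.4053e+7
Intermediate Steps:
y(I) = 0
D = 2020 (D = 27 - 1*(-1993) = 27 + 1993 = 2020)
f(v) = (33 + v)/v (f(v) = (v + 33)/(v + 0) = (33 + v)/v)
(3131 + D)*(f(27) + K) = (3131 + 2020)*((33 + 27)/27 + 2726) = 5151*((1/27)*60 + 2726) = 5151*(20/9 + 2726) = 5151*(24554/9) = 42159218/3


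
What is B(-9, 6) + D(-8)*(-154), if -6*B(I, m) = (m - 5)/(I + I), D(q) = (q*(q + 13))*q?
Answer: -5322239/108 ≈ -49280.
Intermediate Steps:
D(q) = q**2*(13 + q) (D(q) = (q*(13 + q))*q = q**2*(13 + q))
B(I, m) = -(-5 + m)/(12*I) (B(I, m) = -(m - 5)/(6*(I + I)) = -(-5 + m)/(6*(2*I)) = -(-5 + m)*1/(2*I)/6 = -(-5 + m)/(12*I))
B(-9, 6) + D(-8)*(-154) = (1/12)*(5 - 1*6)/(-9) + ((-8)**2*(13 - 8))*(-154) = (1/12)*(-1/9)*(5 - 6) + (64*5)*(-154) = (1/12)*(-1/9)*(-1) + 320*(-154) = 1/108 - 49280 = -5322239/108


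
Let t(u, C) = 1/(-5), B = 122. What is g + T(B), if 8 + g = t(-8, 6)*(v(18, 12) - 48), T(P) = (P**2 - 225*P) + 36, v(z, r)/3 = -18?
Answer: -62588/5 ≈ -12518.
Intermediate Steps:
t(u, C) = -1/5
v(z, r) = -54 (v(z, r) = 3*(-18) = -54)
T(P) = 36 + P**2 - 225*P
g = 62/5 (g = -8 - (-54 - 48)/5 = -8 - 1/5*(-102) = -8 + 102/5 = 62/5 ≈ 12.400)
g + T(B) = 62/5 + (36 + 122**2 - 225*122) = 62/5 + (36 + 14884 - 27450) = 62/5 - 12530 = -62588/5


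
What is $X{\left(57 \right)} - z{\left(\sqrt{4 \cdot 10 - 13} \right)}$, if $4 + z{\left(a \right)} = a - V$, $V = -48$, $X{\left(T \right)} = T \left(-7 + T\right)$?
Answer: $2806 - 3 \sqrt{3} \approx 2800.8$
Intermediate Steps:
$z{\left(a \right)} = 44 + a$ ($z{\left(a \right)} = -4 + \left(a - -48\right) = -4 + \left(a + 48\right) = -4 + \left(48 + a\right) = 44 + a$)
$X{\left(57 \right)} - z{\left(\sqrt{4 \cdot 10 - 13} \right)} = 57 \left(-7 + 57\right) - \left(44 + \sqrt{4 \cdot 10 - 13}\right) = 57 \cdot 50 - \left(44 + \sqrt{40 - 13}\right) = 2850 - \left(44 + \sqrt{27}\right) = 2850 - \left(44 + 3 \sqrt{3}\right) = 2806 - 3 \sqrt{3}$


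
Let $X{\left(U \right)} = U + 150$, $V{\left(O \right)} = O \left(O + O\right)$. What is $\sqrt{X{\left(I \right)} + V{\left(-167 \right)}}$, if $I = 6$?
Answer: $\sqrt{55934} \approx 236.5$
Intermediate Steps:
$V{\left(O \right)} = 2 O^{2}$ ($V{\left(O \right)} = O 2 O = 2 O^{2}$)
$X{\left(U \right)} = 150 + U$
$\sqrt{X{\left(I \right)} + V{\left(-167 \right)}} = \sqrt{\left(150 + 6\right) + 2 \left(-167\right)^{2}} = \sqrt{156 + 2 \cdot 27889} = \sqrt{156 + 55778} = \sqrt{55934}$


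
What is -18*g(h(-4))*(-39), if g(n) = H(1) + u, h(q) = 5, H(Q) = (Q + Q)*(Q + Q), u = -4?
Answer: 0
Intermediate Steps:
H(Q) = 4*Q**2 (H(Q) = (2*Q)*(2*Q) = 4*Q**2)
g(n) = 0 (g(n) = 4*1**2 - 4 = 4*1 - 4 = 4 - 4 = 0)
-18*g(h(-4))*(-39) = -18*0*(-39) = 0*(-39) = 0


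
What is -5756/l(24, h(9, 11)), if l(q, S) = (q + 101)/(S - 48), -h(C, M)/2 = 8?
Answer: 368384/125 ≈ 2947.1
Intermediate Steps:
h(C, M) = -16 (h(C, M) = -2*8 = -16)
l(q, S) = (101 + q)/(-48 + S)
-5756/l(24, h(9, 11)) = -5756*(-48 - 16)/(101 + 24) = -5756/(125/(-64)) = -5756/((-1/64*125)) = -5756/(-125/64) = -5756*(-64/125) = 368384/125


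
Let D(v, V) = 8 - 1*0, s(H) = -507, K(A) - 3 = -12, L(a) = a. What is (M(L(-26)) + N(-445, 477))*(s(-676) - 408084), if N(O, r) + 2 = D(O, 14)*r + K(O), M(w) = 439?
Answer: -1734060204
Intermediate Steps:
K(A) = -9 (K(A) = 3 - 12 = -9)
D(v, V) = 8 (D(v, V) = 8 + 0 = 8)
N(O, r) = -11 + 8*r (N(O, r) = -2 + (8*r - 9) = -2 + (-9 + 8*r) = -11 + 8*r)
(M(L(-26)) + N(-445, 477))*(s(-676) - 408084) = (439 + (-11 + 8*477))*(-507 - 408084) = (439 + (-11 + 3816))*(-408591) = (439 + 3805)*(-408591) = 4244*(-408591) = -1734060204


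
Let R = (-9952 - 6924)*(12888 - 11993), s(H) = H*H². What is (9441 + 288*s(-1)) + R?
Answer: -15094867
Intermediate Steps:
s(H) = H³
R = -15104020 (R = -16876*895 = -15104020)
(9441 + 288*s(-1)) + R = (9441 + 288*(-1)³) - 15104020 = (9441 + 288*(-1)) - 15104020 = (9441 - 288) - 15104020 = 9153 - 15104020 = -15094867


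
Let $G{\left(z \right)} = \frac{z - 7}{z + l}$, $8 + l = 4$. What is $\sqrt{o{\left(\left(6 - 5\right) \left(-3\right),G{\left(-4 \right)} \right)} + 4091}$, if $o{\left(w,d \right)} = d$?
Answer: $\frac{\sqrt{65478}}{4} \approx 63.972$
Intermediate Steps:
$l = -4$ ($l = -8 + 4 = -4$)
$G{\left(z \right)} = \frac{-7 + z}{-4 + z}$ ($G{\left(z \right)} = \frac{z - 7}{z - 4} = \frac{-7 + z}{-4 + z}$)
$\sqrt{o{\left(\left(6 - 5\right) \left(-3\right),G{\left(-4 \right)} \right)} + 4091} = \sqrt{\frac{-7 - 4}{-4 - 4} + 4091} = \sqrt{\frac{1}{-8} \left(-11\right) + 4091} = \sqrt{\left(- \frac{1}{8}\right) \left(-11\right) + 4091} = \sqrt{\frac{11}{8} + 4091} = \sqrt{\frac{32739}{8}} = \frac{\sqrt{65478}}{4}$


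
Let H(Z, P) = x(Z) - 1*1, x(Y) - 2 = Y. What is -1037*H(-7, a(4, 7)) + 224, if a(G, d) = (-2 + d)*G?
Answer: 6446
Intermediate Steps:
x(Y) = 2 + Y
a(G, d) = G*(-2 + d)
H(Z, P) = 1 + Z (H(Z, P) = (2 + Z) - 1*1 = (2 + Z) - 1 = 1 + Z)
-1037*H(-7, a(4, 7)) + 224 = -1037*(1 - 7) + 224 = -1037*(-6) + 224 = 6222 + 224 = 6446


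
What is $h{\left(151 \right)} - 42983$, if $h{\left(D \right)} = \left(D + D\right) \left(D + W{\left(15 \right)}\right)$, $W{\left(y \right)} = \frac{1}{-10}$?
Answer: $\frac{12944}{5} \approx 2588.8$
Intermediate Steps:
$W{\left(y \right)} = - \frac{1}{10}$
$h{\left(D \right)} = 2 D \left(- \frac{1}{10} + D\right)$ ($h{\left(D \right)} = \left(D + D\right) \left(D - \frac{1}{10}\right) = 2 D \left(- \frac{1}{10} + D\right)$)
$h{\left(151 \right)} - 42983 = \frac{1}{5} \cdot 151 \left(-1 + 10 \cdot 151\right) - 42983 = \frac{1}{5} \cdot 151 \left(-1 + 1510\right) - 42983 = \frac{1}{5} \cdot 151 \cdot 1509 - 42983 = \frac{227859}{5} - 42983 = \frac{12944}{5}$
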